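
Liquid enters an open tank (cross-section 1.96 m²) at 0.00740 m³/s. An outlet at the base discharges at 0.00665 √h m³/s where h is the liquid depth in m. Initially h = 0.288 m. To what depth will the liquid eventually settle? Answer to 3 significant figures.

1.24 m

Level balance: A dh/dt = 0.00740 − 0.00665 √h. Setting dh/dt = 0:
Q_in = 0.00665 √h_ss ⇒ √h_ss = 0.00740/0.00665 = 1.1128.
h_ss = 1.1128² = 1.2383 m. (Since h₀ = 0.288 m < h_ss, the level will rise toward this value.)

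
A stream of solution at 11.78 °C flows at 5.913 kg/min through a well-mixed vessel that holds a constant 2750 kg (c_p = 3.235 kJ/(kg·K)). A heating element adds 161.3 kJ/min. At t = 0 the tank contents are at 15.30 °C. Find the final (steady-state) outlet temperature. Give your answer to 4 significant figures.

20.21 °C

M c_p dT/dt = ṁ c_p (T_in − T) + Q̇.
At steady state dT/dt = 0 ⇒ T_ss = T_in + Q̇/(ṁ c_p) = 11.78 + 161.3/(5.913·3.235) = 20.2124 °C.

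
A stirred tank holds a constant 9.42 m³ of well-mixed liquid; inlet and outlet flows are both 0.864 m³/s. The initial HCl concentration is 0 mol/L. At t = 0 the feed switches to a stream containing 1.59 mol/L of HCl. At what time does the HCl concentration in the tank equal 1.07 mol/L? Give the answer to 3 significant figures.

Species balance on the tank: V dC/dt = Q(C_in − C), so τ = V/Q = 10.903 s.
C(t) = C_in + (C₀ − C_in) e^(−t/τ). Set C = 1.07 and solve for t:
e^(−t/τ) = (C − C_in)/(C₀ − C_in) = (1.07 − 1.59)/(0 − 1.59) = 0.32704
t = −τ ln(…) = 10.903 × 1.1177 = 12.186 s.

12.2 s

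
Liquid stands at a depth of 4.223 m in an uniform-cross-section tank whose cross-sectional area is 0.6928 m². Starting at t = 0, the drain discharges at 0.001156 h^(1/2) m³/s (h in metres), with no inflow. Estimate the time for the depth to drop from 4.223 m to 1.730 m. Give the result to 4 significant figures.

With no inflow, A dh/dt = −0.001156 √h.
Separate and integrate: 2(√h − √h₀) = −(0.001156/A) t.
t = 2A(√h₀ − √h)/0.001156 = 2·0.6928·(√4.223 − √1.730)/0.001156
  = 1.38560 × (2.05499 − 1.31529) / 0.001156 = 886.615 s.

886.6 s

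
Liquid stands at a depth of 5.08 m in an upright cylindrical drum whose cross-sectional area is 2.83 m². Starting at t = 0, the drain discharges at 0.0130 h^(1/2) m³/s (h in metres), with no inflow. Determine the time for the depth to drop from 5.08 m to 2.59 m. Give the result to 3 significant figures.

281 s

With no inflow, A dh/dt = −0.0130 √h.
∫ h^(−1/2) dh = −(0.0130/A) ∫ dt, giving 2√h = 2√h₀ − (0.0130/A) t.
t = 2A(√h₀ − √h)/0.0130 = 2·2.83·(√5.08 − √2.59)/0.0130
  = 5.6600 × (2.2539 − 1.6093) / 0.0130 = 280.62 s.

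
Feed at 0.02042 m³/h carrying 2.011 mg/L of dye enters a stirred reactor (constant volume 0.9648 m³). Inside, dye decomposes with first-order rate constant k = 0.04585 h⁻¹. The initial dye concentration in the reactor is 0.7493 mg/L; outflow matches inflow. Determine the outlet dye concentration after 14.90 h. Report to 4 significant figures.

Accumulation = in − out − consumed: V dC/dt = Q C_in − Q C − k V C.
dC/dt = (Q/V) C_in − (Q/V + k) C; effective rate a = Q/V + k = 0.0211650 + 0.04585 = 0.0670150 h⁻¹.
C_ss = Q C_in/(Q + kV) = 0.635124 mg/L; C(t) = C_ss + (C₀ − C_ss) e^(−a t).
C(14.90) = 0.635124 + (0.114176)·e^(−0.0670150·14.90) = 0.635124 + (0.114176)·0.368423 = 0.677189 mg/L.

0.6772 mg/L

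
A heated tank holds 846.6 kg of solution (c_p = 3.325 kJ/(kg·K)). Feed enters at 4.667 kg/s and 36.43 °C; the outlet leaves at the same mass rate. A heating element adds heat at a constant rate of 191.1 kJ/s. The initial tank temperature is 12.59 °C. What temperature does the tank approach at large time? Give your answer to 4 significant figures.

M c_p dT/dt = ṁ c_p (T_in − T) + Q̇.
At steady state dT/dt = 0 ⇒ T_ss = T_in + Q̇/(ṁ c_p) = 36.43 + 191.1/(4.667·3.325) = 48.7449 °C.

48.74 °C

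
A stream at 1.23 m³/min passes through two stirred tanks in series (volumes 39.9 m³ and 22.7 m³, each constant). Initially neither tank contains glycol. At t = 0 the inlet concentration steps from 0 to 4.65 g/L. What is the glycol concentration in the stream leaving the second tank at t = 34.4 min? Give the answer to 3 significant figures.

1.87 g/L

Time constants: τᵢ = Vᵢ/Q for each well-mixed tank.
τ₁ = 39.9/1.23 = 32.439 min; τ₂ = 22.7/1.23 = 18.455 min.
Tank 1: C₁ = C_in(1 − e^(−t/τ₁)). Tank 2 (τ₁ ≠ τ₂): C₂ = C_in[1 − (τ₁ e^(−t/τ₁) − τ₂ e^(−t/τ₂))/(τ₁ − τ₂)].
At t = 34.4: e^(−t/τ₁) = 0.34630, e^(−t/τ₂) = 0.15506.
C₂ = 4.65·[1 − (32.439·0.34630 − 18.455·0.15506)/(13.984)] = 4.65·0.40130 = 1.8661 g/L.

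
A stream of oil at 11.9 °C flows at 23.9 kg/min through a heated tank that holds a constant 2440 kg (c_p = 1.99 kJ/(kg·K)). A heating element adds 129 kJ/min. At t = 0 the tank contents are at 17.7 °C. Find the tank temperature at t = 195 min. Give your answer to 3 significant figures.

15.1 °C

M c_p dT/dt = ṁ c_p (T_in − T) + Q̇.
Rearrange: dT/dt = (T_ss − T)/τ with τ = M/ṁ = 102.09 min and T_ss = T_in + Q̇/(ṁ c_p) = 14.612 °C.
Integrating: T(t) = T_ss + (T₀ − T_ss) e^(−t/τ).
T(195) = 14.612 + (3.0877)·e^(−195/102.09) = 14.612 + (3.0877)·0.14807 = 15.070 °C.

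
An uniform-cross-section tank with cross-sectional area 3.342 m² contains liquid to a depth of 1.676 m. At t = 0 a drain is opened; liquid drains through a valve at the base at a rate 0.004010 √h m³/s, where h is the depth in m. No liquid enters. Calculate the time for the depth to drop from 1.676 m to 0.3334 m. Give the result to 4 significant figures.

With no inflow, A dh/dt = −0.004010 √h.
Separate and integrate: 2(√h − √h₀) = −(0.004010/A) t.
t = 2A(√h₀ − √h)/0.004010 = 2·3.342·(√1.676 − √0.3334)/0.004010
  = 6.68400 × (1.29460 − 0.577408) / 0.004010 = 1195.45 s.

1195 s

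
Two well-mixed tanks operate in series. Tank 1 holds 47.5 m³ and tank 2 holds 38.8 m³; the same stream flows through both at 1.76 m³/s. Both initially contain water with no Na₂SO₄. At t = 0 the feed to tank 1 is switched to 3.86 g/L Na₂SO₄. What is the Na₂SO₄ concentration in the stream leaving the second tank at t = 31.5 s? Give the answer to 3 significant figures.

Species balance on tank i: dCᵢ/dt = (Cᵢ₋₁ − Cᵢ)/τᵢ with τᵢ = Vᵢ/Q.
τ₁ = 47.5/1.76 = 26.989 s; τ₂ = 38.8/1.76 = 22.045 s.
Solving the cascade with C₁(0)=C₂(0)=0 gives C₂(t) = C_in[1 − (τ₁ e^(−t/τ₁) − τ₂ e^(−t/τ₂))/(τ₁ − τ₂)].
At t = 31.5: e^(−t/τ₁) = 0.31125, e^(−t/τ₂) = 0.23958.
C₂ = 3.86·[1 − (26.989·0.31125 − 22.045·0.23958)/(4.9432)] = 3.86·0.36912 = 1.4248 g/L.

1.42 g/L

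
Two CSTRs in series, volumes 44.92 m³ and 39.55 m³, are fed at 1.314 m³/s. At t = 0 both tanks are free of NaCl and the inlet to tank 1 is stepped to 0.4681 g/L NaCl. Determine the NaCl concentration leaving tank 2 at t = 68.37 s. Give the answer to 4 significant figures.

Species balance on tank i: dCᵢ/dt = (Cᵢ₋₁ − Cᵢ)/τᵢ with τᵢ = Vᵢ/Q.
τ₁ = 44.92/1.314 = 34.1857 s; τ₂ = 39.55/1.314 = 30.0989 s.
Solving the cascade with C₁(0)=C₂(0)=0 gives C₂(t) = C_in[1 − (τ₁ e^(−t/τ₁) − τ₂ e^(−t/τ₂))/(τ₁ − τ₂)].
At t = 68.37: e^(−t/τ₁) = 0.135341, e^(−t/τ₂) = 0.103156.
C₂ = 0.4681·[1 − (34.1857·0.135341 − 30.0989·0.103156)/(4.08676)] = 0.4681·0.627622 = 0.293790 g/L.

0.2938 g/L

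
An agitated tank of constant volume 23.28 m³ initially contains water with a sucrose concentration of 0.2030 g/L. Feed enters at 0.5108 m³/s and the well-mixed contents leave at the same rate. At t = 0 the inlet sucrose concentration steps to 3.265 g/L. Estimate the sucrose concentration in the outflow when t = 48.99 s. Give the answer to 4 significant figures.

Transient balance on the dissolved component: V dC/dt = Q(C_in − C).
Rewrite as dC/dt + C/τ = C_in/τ, τ = V/Q = 45.5756 s.
C approaches C_in exponentially: C(t) = C_in + (C₀ − C_in) e^(−t/τ).
C(48.99) = 3.265 + (0.2030 − 3.265)·e^(−48.99/45.5756) = 3.265 + (-3.06200)·0.341326 = 2.21986 g/L.

2.220 g/L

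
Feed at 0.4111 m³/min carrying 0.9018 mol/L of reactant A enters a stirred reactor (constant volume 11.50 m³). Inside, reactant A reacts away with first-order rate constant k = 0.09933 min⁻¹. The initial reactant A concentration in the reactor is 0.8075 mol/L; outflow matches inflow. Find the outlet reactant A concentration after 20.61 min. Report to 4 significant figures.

0.2738 mol/L

V dC/dt = Q(C_in − C) − k V C.
dC/dt = (Q/V) C_in − (Q/V + k) C; effective rate a = Q/V + k = 0.0357478 + 0.09933 = 0.135078 min⁻¹.
C_ss = Q C_in/(Q + kV) = 0.238658 mol/L; C(t) = C_ss + (C₀ − C_ss) e^(−a t).
C(20.61) = 0.238658 + (0.568842)·e^(−0.135078·20.61) = 0.238658 + (0.568842)·0.0617937 = 0.273809 mol/L.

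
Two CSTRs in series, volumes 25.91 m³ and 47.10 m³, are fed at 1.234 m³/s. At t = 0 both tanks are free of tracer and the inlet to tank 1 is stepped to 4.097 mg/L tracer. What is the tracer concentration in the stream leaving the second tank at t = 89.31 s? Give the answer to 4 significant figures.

Each tank obeys Vᵢ dCᵢ/dt = Q(Cᵢ₋₁ − Cᵢ), so τᵢ = Vᵢ/Q.
τ₁ = 25.91/1.234 = 20.9968 s; τ₂ = 47.10/1.234 = 38.1686 s.
Tank 1: C₁ = C_in(1 − e^(−t/τ₁)). Tank 2 (τ₁ ≠ τ₂): C₂ = C_in[1 − (τ₁ e^(−t/τ₁) − τ₂ e^(−t/τ₂))/(τ₁ − τ₂)].
At t = 89.31: e^(−t/τ₁) = 0.0142142, e^(−t/τ₂) = 0.0963388.
C₂ = 4.097·[1 − (20.9968·0.0142142 − 38.1686·0.0963388)/(-17.1718)] = 4.097·0.803244 = 3.29089 mg/L.

3.291 mg/L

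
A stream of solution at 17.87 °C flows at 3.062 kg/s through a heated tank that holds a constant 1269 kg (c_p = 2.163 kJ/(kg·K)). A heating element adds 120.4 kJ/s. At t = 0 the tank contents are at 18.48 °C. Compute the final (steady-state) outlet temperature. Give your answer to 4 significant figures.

36.05 °C

M c_p dT/dt = ṁ c_p (T_in − T) + Q̇.
At steady state dT/dt = 0 ⇒ T_ss = T_in + Q̇/(ṁ c_p) = 17.87 + 120.4/(3.062·2.163) = 36.0488 °C.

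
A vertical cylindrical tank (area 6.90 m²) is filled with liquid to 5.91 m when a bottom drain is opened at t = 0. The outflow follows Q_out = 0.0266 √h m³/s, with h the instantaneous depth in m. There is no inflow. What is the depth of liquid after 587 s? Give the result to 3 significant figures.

With no inflow, A dh/dt = −0.0266 √h.
This is separable: 2 d(√h)/dt = −0.0266/A, so √h = √h₀ − (0.0266/(2A)) t.
√h = √5.91 − 0.0266·587/(2·6.90) = 2.4310 − 1.1315 = 1.2996.
h = 1.2996² = 1.6889 m.

1.69 m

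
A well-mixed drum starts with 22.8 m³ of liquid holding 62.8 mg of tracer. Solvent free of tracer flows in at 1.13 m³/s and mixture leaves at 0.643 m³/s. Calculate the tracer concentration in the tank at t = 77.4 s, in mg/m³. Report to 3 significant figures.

0.286 mg/m³

Total volume: dV/dt = Q_in − Q_out = 0.48700 m³/s, so V(t) = 22.8 + 0.48700 t and V(77.4) = 60.494 m³.
Solute balance: dm/dt = 0 − Q_out C = −Q_out m/V(t).
Separate: dm/m = −Q_out dt/V(t) ⇒ ln(m/m₀) = −(Q_out/(Q_in−Q_out)) ln(V/V₀).
m = m₀ (V₀/V)^(Q_out/(Q_in−Q_out)) = 62.8 × (22.8/60.494)^(1.3203) = 17.316 mg.
C = m/V = 17.316/60.494 = 0.28624 mg/m³.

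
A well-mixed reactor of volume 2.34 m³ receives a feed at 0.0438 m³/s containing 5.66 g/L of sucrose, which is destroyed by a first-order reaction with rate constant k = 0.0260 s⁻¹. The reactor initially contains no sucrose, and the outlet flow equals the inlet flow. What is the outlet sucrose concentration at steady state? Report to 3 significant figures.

Accumulation = in − out − consumed: V dC/dt = Q C_in − Q C − k V C.
Steady state (dC/dt = 0): C_ss = Q C_in/(Q + kV) = C_in/(1 + kV/Q).
C_ss = 0.0438·5.66/(0.0438 + 0.0260·2.34) = 0.24791/0.10464 = 2.3692 g/L.

2.37 g/L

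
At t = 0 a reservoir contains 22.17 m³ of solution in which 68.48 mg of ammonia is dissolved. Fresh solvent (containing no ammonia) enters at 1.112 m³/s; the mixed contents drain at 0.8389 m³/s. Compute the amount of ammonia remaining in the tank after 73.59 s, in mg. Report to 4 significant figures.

9.435 mg

Total volume: dV/dt = Q_in − Q_out = 0.273100 m³/s, so V(t) = 22.17 + 0.273100 t and V(73.59) = 42.2674 m³.
Species balance (pure solvent in): dm/dt = −Q_out · m/V(t).
Separate: dm/m = −Q_out dt/V(t) ⇒ ln(m/m₀) = −(Q_out/(Q_in−Q_out)) ln(V/V₀).
m = m₀ (V₀/V)^(Q_out/(Q_in−Q_out)) = 68.48 × (22.17/42.2674)^(3.07177) = 9.43476 mg.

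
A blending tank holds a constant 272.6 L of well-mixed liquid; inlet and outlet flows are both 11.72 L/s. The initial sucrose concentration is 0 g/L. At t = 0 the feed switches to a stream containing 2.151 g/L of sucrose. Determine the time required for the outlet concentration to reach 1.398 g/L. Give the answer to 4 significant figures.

24.41 s

Mass balance on the solute (V constant): V dC/dt = Q(C_in − C), so τ = V/Q = 23.2594 s.
C(t) = C_in + (C₀ − C_in) e^(−t/τ). Set C = 1.398 and solve for t:
e^(−t/τ) = (C − C_in)/(C₀ − C_in) = (1.398 − 2.151)/(0 − 2.151) = 0.350070
t = −τ ln(…) = 23.2594 × 1.04962 = 24.4136 s.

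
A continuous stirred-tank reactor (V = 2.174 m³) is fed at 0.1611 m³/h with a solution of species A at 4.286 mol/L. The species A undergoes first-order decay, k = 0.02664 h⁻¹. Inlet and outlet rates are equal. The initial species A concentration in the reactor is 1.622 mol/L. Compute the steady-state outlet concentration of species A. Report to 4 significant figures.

3.153 mol/L

Accumulation = in − out − consumed: V dC/dt = Q C_in − Q C − k V C.
At steady state: 0 = Q C_in − (Q + kV) C_ss, so C_ss = Q C_in/(Q + kV).
C_ss = 0.1611·4.286/(0.1611 + 0.02664·2.174) = 0.690475/0.219015 = 3.15263 mol/L.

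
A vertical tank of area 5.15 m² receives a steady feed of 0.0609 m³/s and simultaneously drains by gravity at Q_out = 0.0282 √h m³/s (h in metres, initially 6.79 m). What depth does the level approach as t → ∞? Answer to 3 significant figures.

A dh/dt = Q_in − 0.0282 √h. Steady state requires inflow = outflow:
Q_in = 0.0282 √h_ss ⇒ √h_ss = 0.0609/0.0282 = 2.1596.
h_ss = 2.1596² = 4.6638 m. (Since h₀ = 6.79 m > h_ss, the level will fall toward this value.)

4.66 m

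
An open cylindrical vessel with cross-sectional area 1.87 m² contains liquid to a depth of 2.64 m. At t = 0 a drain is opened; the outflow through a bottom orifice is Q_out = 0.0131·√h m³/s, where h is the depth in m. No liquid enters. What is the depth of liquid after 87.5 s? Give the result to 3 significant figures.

Mass balance (ρ constant): A dh/dt = −0.0131 √h.
This is separable: 2 d(√h)/dt = −0.0131/A, so √h = √h₀ − (0.0131/(2A)) t.
√h = √2.64 − 0.0131·87.5/(2·1.87) = 1.6248 − 0.30648 = 1.3183.
h = 1.3183² = 1.7380 m.

1.74 m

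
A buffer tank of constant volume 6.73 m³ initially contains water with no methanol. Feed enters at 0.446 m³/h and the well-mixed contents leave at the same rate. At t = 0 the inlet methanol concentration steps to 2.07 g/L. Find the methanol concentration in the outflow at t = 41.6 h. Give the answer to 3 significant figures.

Unsteady species balance (constant V, well mixed): V dC/dt = Q(C_in − C).
So dC/dt = (C_in − C)/τ with τ = V/Q = 6.73/0.446 = 15.090 h.
Integrating: C(t) = C_in + (C₀ − C_in) e^(−t/τ).
C(41.6) = 2.07 + (0 − 2.07)·e^(−41.6/15.090) = 2.07 + (-2.0700)·0.063491 = 1.9386 g/L.

1.94 g/L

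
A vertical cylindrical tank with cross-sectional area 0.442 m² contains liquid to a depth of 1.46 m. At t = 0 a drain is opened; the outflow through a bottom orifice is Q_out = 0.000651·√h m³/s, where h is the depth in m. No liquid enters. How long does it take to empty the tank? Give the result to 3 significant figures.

1640 s

Unsteady balance on liquid volume: A dh/dt = −0.000651 √h.
Separate and integrate: 2(√h − √h₀) = −(0.000651/A) t.
Set h = 0: 2√h₀ = (0.000651/A) t_empty ⇒ t_empty = 2A√h₀/0.000651.
t_empty = 2·0.442·√1.46/0.000651 = 0.88400·1.2083/0.000651 = 1640.8 s.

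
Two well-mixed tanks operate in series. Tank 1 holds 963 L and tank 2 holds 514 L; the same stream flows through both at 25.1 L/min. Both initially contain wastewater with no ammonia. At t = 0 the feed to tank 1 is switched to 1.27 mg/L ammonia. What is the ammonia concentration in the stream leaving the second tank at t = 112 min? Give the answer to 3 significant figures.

Time constants: τᵢ = Vᵢ/Q for each well-mixed tank.
τ₁ = 963/25.1 = 38.367 min; τ₂ = 514/25.1 = 20.478 min.
Tank 1: C₁ = C_in(1 − e^(−t/τ₁)). Tank 2 (τ₁ ≠ τ₂): C₂ = C_in[1 − (τ₁ e^(−t/τ₁) − τ₂ e^(−t/τ₂))/(τ₁ − τ₂)].
At t = 112: e^(−t/τ₁) = 0.053976, e^(−t/τ₂) = 0.0042143.
C₂ = 1.27·[1 − (38.367·0.053976 − 20.478·0.0042143)/(17.888)] = 1.27·0.88906 = 1.1291 mg/L.

1.13 mg/L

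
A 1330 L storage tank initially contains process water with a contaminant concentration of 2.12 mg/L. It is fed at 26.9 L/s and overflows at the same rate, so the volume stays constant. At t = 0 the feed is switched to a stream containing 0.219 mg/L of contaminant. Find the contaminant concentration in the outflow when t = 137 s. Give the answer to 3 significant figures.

Unsteady species balance (constant V, well mixed): V dC/dt = Q(C_in − C).
Time constant τ = V/Q = 1330/26.9 = 49.442 s.
C approaches C_in exponentially: C(t) = C_in + (C₀ − C_in) e^(−t/τ).
C(137) = 0.219 + (2.12 − 0.219)·e^(−137/49.442) = 0.219 + (1.9010)·0.062605 = 0.33801 mg/L.

0.338 mg/L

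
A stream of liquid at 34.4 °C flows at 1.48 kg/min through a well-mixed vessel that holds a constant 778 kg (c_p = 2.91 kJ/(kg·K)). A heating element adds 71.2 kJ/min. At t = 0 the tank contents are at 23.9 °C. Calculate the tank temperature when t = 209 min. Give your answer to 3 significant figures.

32.8 °C

Heat balance on the well-mixed liquid: M c_p dT/dt = ṁ c_p (T_in − T) + 71.2.
Rearrange: dT/dt = (T_ss − T)/τ with τ = M/ṁ = 525.68 min and T_ss = T_in + Q̇/(ṁ c_p) = 50.932 °C.
T approaches T_ss exponentially: T(t) = T_ss + (T₀ − T_ss) e^(−t/τ).
T(209) = 50.932 + (-27.032)·e^(−209/525.68) = 50.932 + (-27.032)·0.67194 = 32.768 °C.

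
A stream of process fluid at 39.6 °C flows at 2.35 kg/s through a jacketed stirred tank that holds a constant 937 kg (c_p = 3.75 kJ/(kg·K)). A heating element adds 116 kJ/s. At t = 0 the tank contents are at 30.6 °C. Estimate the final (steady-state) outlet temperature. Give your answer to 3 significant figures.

52.8 °C

First-law balance (no shaft work): M c_p dT/dt = ṁ c_p (T_in − T) + 116.
At steady state dT/dt = 0 ⇒ T_ss = T_in + Q̇/(ṁ c_p) = 39.6 + 116/(2.35·3.75) = 52.763 °C.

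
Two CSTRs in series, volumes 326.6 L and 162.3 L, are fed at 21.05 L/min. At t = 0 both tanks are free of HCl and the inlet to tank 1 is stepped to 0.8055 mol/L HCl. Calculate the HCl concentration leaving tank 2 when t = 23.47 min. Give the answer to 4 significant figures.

Time constants: τᵢ = Vᵢ/Q for each well-mixed tank.
τ₁ = 326.6/21.05 = 15.5154 min; τ₂ = 162.3/21.05 = 7.71021 min.
Solving the cascade with C₁(0)=C₂(0)=0 gives C₂(t) = C_in[1 − (τ₁ e^(−t/τ₁) − τ₂ e^(−t/τ₂))/(τ₁ − τ₂)].
At t = 23.47: e^(−t/τ₁) = 0.220317, e^(−t/τ₂) = 0.0476433.
C₂ = 0.8055·[1 − (15.5154·0.220317 − 7.71021·0.0476433)/(7.80523)] = 0.8055·0.609111 = 0.490639 mol/L.

0.4906 mol/L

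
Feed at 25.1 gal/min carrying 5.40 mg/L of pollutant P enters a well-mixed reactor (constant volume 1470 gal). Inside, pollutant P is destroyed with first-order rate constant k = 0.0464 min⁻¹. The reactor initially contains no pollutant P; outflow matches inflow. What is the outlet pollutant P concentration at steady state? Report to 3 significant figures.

V dC/dt = Q(C_in − C) − k V C.
Steady state (dC/dt = 0): C_ss = Q C_in/(Q + kV) = C_in/(1 + kV/Q).
C_ss = 25.1·5.40/(25.1 + 0.0464·1470) = 135.54/93.308 = 1.4526 mg/L.

1.45 mg/L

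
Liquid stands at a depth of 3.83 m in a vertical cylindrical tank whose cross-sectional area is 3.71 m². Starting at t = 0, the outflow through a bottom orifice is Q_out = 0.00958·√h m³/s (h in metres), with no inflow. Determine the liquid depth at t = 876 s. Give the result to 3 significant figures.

0.682 m

With no inflow, A dh/dt = −0.00958 √h.
Separate and integrate: 2(√h − √h₀) = −(0.00958/A) t.
√h = √3.83 − 0.00958·876/(2·3.71) = 1.9570 − 1.1310 = 0.82603.
h = 0.82603² = 0.68233 m.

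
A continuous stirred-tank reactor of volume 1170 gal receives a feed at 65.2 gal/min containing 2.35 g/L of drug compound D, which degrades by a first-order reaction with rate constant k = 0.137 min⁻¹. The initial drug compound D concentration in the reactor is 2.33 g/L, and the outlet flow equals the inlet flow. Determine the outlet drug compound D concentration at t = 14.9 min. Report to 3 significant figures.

0.773 g/L

Accumulation = in − out − consumed: V dC/dt = Q C_in − Q C − k V C.
This is linear with rate a = Q/V + k = 0.19273 min⁻¹.
C_ss = Q C_in/(Q + kV) = 0.67950 g/L; C(t) = C_ss + (C₀ − C_ss) e^(−a t).
C(14.9) = 0.67950 + (1.6505)·e^(−0.19273·14.9) = 0.67950 + (1.6505)·0.056607 = 0.77293 g/L.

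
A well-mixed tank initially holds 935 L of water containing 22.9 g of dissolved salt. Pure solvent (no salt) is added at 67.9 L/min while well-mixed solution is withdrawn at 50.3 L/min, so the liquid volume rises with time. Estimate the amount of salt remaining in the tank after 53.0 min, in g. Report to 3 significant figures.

Let m(t) be the amount of salt. Volume: V(t) = V₀ + (Q_in − Q_out) t = 935 + 17.600 t; V(53.0) = 1867.8 L.
Species balance (pure solvent in): dm/dt = −Q_out · m/V(t).
dm/m = −Q_out dt/(V₀ + 17.600 t); integrating gives ln(m/m₀) = −(Q_out/(Q_in−Q_out)) ln(V/V₀).
m = m₀ (V₀/V)^(Q_out/(Q_in−Q_out)) = 22.9 × (935/1867.8)^(2.8580) = 3.1693 g.

3.17 g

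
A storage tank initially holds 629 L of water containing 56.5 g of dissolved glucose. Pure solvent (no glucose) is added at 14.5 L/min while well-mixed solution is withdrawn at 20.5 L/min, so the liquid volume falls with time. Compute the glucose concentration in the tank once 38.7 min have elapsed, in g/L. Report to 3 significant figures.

Total volume: dV/dt = Q_in − Q_out = -6.0000 L/min, so V(t) = 629 − 6.0000 t and V(38.7) = 396.80 L.
Solute balance: dm/dt = 0 − Q_out C = −Q_out m/V(t).
dm/m = −Q_out dt/(V₀ − 6.0000 t); integrating gives ln(m/m₀) = −(Q_out/(Q_in−Q_out)) ln(V/V₀).
m = m₀ (V₀/V)^(Q_out/(Q_in−Q_out)) = 56.5 × (629/396.80)^(-3.4167) = 11.707 g.
C = m/V = 11.707/396.80 = 0.029504 g/L.

0.0295 g/L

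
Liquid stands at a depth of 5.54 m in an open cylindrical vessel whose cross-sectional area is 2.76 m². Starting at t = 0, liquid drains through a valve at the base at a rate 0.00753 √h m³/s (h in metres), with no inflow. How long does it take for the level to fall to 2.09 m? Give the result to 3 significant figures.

666 s

A dh/dt = −Q_out = −0.00753 √h.
Separate and integrate: 2(√h − √h₀) = −(0.00753/A) t.
t = 2A(√h₀ − √h)/0.00753 = 2·2.76·(√5.54 − √2.09)/0.00753
  = 5.5200 × (2.3537 − 1.4457) / 0.00753 = 665.65 s.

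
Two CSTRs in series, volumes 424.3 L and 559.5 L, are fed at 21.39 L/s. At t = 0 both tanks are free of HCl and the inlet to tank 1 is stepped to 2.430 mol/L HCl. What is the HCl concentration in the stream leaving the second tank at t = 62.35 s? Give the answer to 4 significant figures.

Time constants: τᵢ = Vᵢ/Q for each well-mixed tank.
τ₁ = 424.3/21.39 = 19.8364 s; τ₂ = 559.5/21.39 = 26.1571 s.
Solving the cascade with C₁(0)=C₂(0)=0 gives C₂(t) = C_in[1 − (τ₁ e^(−t/τ₁) − τ₂ e^(−t/τ₂))/(τ₁ − τ₂)].
At t = 62.35: e^(−t/τ₁) = 0.0431438, e^(−t/τ₂) = 0.0922110.
C₂ = 2.430·[1 − (19.8364·0.0431438 − 26.1571·0.0922110)/(-6.32071)] = 2.430·0.753801 = 1.83174 mol/L.

1.832 mol/L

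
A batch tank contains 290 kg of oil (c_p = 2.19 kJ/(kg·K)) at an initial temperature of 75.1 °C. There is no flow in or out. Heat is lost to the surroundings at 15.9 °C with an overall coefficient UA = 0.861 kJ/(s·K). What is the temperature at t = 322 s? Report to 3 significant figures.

Heat balance on the well-mixed liquid: M c_p dT/dt = −UA(T − T_amb).
dT/dt = (T_ss − T)/τ with T_ss = T_amb = 15.900 °C, τ = M c_p/UA = 290·2.19/0.861 = 737.63 s.
Integrating: T(t) = T_ss + (T₀ − T_ss) e^(−t/τ).
T(322) = 15.900 + (59.200)·0.64627 = 54.159 °C.

54.2 °C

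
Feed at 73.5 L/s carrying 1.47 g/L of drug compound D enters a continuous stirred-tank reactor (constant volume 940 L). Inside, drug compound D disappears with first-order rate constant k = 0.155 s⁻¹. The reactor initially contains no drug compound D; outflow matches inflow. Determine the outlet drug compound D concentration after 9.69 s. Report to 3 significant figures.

V dC/dt = Q(C_in − C) − k V C.
dC/dt = (Q/V) C_in − (Q/V + k) C; effective rate a = Q/V + k = 0.078191 + 0.155 = 0.23319 s⁻¹.
C_ss = Q C_in/(Q + kV) = 0.49291 g/L; C(t) = C_ss + (C₀ − C_ss) e^(−a t).
C(9.69) = 0.49291 + (-0.49291)·e^(−0.23319·9.69) = 0.49291 + (-0.49291)·0.10439 = 0.44145 g/L.

0.441 g/L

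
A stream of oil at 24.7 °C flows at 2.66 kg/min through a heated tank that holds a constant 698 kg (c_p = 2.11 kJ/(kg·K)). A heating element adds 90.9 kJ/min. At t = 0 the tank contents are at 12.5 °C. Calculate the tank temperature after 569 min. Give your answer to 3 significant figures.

First-law balance (no shaft work): M c_p dT/dt = ṁ c_p (T_in − T) + 90.9.
Rearrange: dT/dt = (T_ss − T)/τ with τ = M/ṁ = 262.41 min and T_ss = T_in + Q̇/(ṁ c_p) = 40.896 °C.
Integrating: T(t) = T_ss + (T₀ − T_ss) e^(−t/τ).
T(569) = 40.896 + (-28.396)·e^(−569/262.41) = 40.896 + (-28.396)·0.11436 = 37.648 °C.

37.6 °C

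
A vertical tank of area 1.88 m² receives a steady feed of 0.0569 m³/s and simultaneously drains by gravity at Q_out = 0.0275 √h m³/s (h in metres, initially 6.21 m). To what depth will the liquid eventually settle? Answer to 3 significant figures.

Unsteady balance on liquid volume: A dh/dt = Q_in − 0.0275 √h. At steady state dh/dt = 0:
Q_in = 0.0275 √h_ss ⇒ √h_ss = 0.0569/0.0275 = 2.0691.
h_ss = 2.0691² = 4.2811 m. (Since h₀ = 6.21 m > h_ss, the level will fall toward this value.)

4.28 m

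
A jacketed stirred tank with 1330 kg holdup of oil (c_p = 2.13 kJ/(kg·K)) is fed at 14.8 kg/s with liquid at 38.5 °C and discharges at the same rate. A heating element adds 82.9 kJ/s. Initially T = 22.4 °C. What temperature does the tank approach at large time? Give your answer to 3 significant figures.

41.1 °C

M c_p dT/dt = ṁ c_p (T_in − T) + Q̇.
At steady state dT/dt = 0 ⇒ T_ss = T_in + Q̇/(ṁ c_p) = 38.5 + 82.9/(14.8·2.13) = 41.130 °C.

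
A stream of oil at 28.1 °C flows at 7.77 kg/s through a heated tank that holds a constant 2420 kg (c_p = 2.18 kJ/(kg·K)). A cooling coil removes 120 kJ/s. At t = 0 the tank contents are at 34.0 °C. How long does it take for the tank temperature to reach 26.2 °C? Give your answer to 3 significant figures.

286 s

M c_p dT/dt = ṁ c_p (T_in − T) − Q̇.
τ = M/ṁ = 311.45 s; T_ss = T_in − Q̇/(ṁ c_p) = 21.016 °C.
T(t) = T_ss + (T₀ − T_ss) e^(−t/τ). Set T = 26.2:
e^(−t/τ) = (26.2 − 21.016)/(34.0 − 21.016) = 0.39928
t = −311.45 · ln(0.39928) = 285.94 s.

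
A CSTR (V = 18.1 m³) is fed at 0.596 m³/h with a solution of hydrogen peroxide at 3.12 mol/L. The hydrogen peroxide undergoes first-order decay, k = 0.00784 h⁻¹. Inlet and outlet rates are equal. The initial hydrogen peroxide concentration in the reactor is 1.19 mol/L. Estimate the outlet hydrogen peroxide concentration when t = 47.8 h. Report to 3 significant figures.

2.33 mol/L

Species balance: V dC/dt = Q C_in − Q C − k V C.
dC/dt = (Q/V) C_in − (Q/V + k) C; effective rate a = Q/V + k = 0.032928 + 0.00784 = 0.040768 h⁻¹.
C_ss = Q C_in/(Q + kV) = 2.5200 mol/L; C(t) = C_ss + (C₀ − C_ss) e^(−a t).
C(47.8) = 2.5200 + (-1.3300)·e^(−0.040768·47.8) = 2.5200 + (-1.3300)·0.14246 = 2.3305 mol/L.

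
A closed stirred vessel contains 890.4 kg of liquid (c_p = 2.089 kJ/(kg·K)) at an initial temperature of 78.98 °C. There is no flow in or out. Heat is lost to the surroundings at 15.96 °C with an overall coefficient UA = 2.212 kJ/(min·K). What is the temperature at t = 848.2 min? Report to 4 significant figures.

38.94 °C

M c_p dT/dt = −UA(T − T_amb).
dT/dt = (T_ss − T)/τ with T_ss = T_amb = 15.9600 °C, τ = M c_p/UA = 890.4·2.089/2.212 = 840.889 min.
T approaches T_ss exponentially: T(t) = T_ss + (T₀ − T_ss) e^(−t/τ).
T(848.2) = 15.9600 + (63.0200)·0.364695 = 38.9431 °C.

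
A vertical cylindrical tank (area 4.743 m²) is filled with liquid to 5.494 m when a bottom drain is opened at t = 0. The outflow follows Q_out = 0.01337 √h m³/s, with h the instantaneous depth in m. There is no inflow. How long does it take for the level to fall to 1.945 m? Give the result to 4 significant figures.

673.5 s

With no inflow, A dh/dt = −0.01337 √h.
Separate and integrate: 2(√h − √h₀) = −(0.01337/A) t.
t = 2A(√h₀ − √h)/0.01337 = 2·4.743·(√5.494 − √1.945)/0.01337
  = 9.48600 × (2.34393 − 1.39463) / 0.01337 = 673.524 s.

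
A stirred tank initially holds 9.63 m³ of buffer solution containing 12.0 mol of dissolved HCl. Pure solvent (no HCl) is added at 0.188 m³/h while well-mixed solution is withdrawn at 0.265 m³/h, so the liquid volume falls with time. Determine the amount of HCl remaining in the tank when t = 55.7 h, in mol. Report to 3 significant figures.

Let m(t) be the amount of HCl. Volume: V(t) = V₀ + (Q_in − Q_out) t = 9.63 − 0.077000 t; V(55.7) = 5.3411 m³.
Species balance (pure solvent in): dm/dt = −Q_out · m/V(t).
Separate: dm/m = −Q_out dt/V(t) ⇒ ln(m/m₀) = −(Q_out/(Q_in−Q_out)) ln(V/V₀).
m = m₀ (V₀/V)^(Q_out/(Q_in−Q_out)) = 12.0 × (9.63/5.3411)^(-3.4416) = 1.5782 mol.

1.58 mol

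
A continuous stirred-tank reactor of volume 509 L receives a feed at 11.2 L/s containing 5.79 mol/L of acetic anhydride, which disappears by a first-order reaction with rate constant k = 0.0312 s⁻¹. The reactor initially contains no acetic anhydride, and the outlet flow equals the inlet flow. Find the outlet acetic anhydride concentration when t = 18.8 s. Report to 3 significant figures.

Species balance: V dC/dt = Q C_in − Q C − k V C.
dC/dt = (Q/V) C_in − (Q/V + k) C; effective rate a = Q/V + k = 0.022004 + 0.0312 = 0.053204 s⁻¹.
C_ss = Q C_in/(Q + kV) = 2.3946 mol/L; C(t) = C_ss + (C₀ − C_ss) e^(−a t).
C(18.8) = 2.3946 + (-2.3946)·e^(−0.053204·18.8) = 2.3946 + (-2.3946)·0.36779 = 1.5139 mol/L.

1.51 mol/L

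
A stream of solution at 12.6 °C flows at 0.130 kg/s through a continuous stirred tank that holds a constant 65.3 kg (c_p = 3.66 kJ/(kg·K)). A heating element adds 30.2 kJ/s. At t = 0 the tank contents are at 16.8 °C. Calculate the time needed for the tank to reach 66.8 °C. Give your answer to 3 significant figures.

932 s

M c_p dT/dt = ṁ c_p (T_in − T) + Q̇.
τ = M/ṁ = 502.31 s; T_ss = T_in + Q̇/(ṁ c_p) = 76.072 °C.
T(t) = T_ss + (T₀ − T_ss) e^(−t/τ). Set T = 66.8:
e^(−t/τ) = (66.8 − 76.072)/(16.8 − 76.072) = 0.15643
t = −502.31 · ln(0.15643) = 931.85 s.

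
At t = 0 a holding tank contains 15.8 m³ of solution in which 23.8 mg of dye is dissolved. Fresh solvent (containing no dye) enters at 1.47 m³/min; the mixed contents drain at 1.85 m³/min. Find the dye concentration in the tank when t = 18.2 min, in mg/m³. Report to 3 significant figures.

0.162 mg/m³

Let m(t) be the amount of dye. Volume: V(t) = V₀ + (Q_in − Q_out) t = 15.8 − 0.38000 t; V(18.2) = 8.8840 m³.
Species balance (pure solvent in): dm/dt = −Q_out · m/V(t).
Separate: dm/m = −Q_out dt/V(t) ⇒ ln(m/m₀) = −(Q_out/(Q_in−Q_out)) ln(V/V₀).
m = m₀ (V₀/V)^(Q_out/(Q_in−Q_out)) = 23.8 × (15.8/8.8840)^(-4.8684) = 1.4429 mg.
C = m/V = 1.4429/8.8840 = 0.16242 mg/m³.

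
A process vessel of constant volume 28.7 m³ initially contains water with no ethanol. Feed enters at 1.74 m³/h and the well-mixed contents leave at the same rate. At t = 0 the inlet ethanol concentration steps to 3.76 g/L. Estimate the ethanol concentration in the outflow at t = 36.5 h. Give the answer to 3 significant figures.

Accumulation = in − out for the solute gives V dC/dt = Q(C_in − C).
So dC/dt = (C_in − C)/τ with τ = V/Q = 28.7/1.74 = 16.494 h.
C approaches C_in exponentially: C(t) = C_in + (C₀ − C_in) e^(−t/τ).
C(36.5) = 3.76 + (0 − 3.76)·e^(−36.5/16.494) = 3.76 + (-3.7600)·0.10938 = 3.3487 g/L.

3.35 g/L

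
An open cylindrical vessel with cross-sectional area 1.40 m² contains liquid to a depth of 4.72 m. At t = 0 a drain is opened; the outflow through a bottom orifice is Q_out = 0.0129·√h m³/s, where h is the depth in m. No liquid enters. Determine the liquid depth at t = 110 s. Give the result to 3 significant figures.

2.77 m

With no inflow, A dh/dt = −0.0129 √h.
This is separable: 2 d(√h)/dt = −0.0129/A, so √h = √h₀ − (0.0129/(2A)) t.
√h = √4.72 − 0.0129·110/(2·1.40) = 2.1726 − 0.50679 = 1.6658.
h = 1.6658² = 2.7748 m.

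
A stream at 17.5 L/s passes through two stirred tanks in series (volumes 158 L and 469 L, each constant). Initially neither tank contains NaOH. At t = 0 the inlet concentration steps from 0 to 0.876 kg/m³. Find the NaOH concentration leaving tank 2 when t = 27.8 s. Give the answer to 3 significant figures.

0.428 kg/m³

Species balance on tank i: dCᵢ/dt = (Cᵢ₋₁ − Cᵢ)/τᵢ with τᵢ = Vᵢ/Q.
τ₁ = 158/17.5 = 9.0286 s; τ₂ = 469/17.5 = 26.800 s.
Solving the cascade with C₁(0)=C₂(0)=0 gives C₂(t) = C_in[1 − (τ₁ e^(−t/τ₁) − τ₂ e^(−t/τ₂))/(τ₁ − τ₂)].
At t = 27.8: e^(−t/τ₁) = 0.046000, e^(−t/τ₂) = 0.35441.
C₂ = 0.876·[1 − (9.0286·0.046000 − 26.800·0.35441)/(-17.771)] = 0.876·0.48891 = 0.42829 kg/m³.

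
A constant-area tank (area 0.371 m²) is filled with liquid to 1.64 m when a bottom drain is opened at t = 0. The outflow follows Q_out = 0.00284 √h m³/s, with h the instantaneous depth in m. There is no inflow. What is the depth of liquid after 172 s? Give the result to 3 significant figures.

Mass balance (ρ constant): A dh/dt = −0.00284 √h.
Separate and integrate: 2(√h − √h₀) = −(0.00284/A) t.
√h = √1.64 − 0.00284·172/(2·0.371) = 1.2806 − 0.65833 = 0.62230.
h = 0.62230² = 0.38725 m.

0.387 m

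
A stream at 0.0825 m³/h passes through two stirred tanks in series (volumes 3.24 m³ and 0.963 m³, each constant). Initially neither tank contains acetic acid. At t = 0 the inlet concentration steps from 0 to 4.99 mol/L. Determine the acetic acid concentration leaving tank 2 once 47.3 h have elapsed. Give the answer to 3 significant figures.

2.90 mol/L

Each tank obeys Vᵢ dCᵢ/dt = Q(Cᵢ₋₁ − Cᵢ), so τᵢ = Vᵢ/Q.
τ₁ = 3.24/0.0825 = 39.273 h; τ₂ = 0.963/0.0825 = 11.673 h.
Solving the cascade with C₁(0)=C₂(0)=0 gives C₂(t) = C_in[1 − (τ₁ e^(−t/τ₁) − τ₂ e^(−t/τ₂))/(τ₁ − τ₂)].
At t = 47.3: e^(−t/τ₁) = 0.29987, e^(−t/τ₂) = 0.017384.
C₂ = 4.99·[1 − (39.273·0.29987 − 11.673·0.017384)/(27.600)] = 4.99·0.58066 = 2.8975 mol/L.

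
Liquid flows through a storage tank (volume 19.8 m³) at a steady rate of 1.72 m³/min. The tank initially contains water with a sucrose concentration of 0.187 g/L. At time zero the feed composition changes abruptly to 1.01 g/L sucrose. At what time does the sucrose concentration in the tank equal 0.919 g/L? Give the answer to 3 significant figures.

Unsteady species balance (constant V, well mixed): V dC/dt = Q(C_in − C), so τ = V/Q = 11.512 min.
C(t) = C_in + (C₀ − C_in) e^(−t/τ). Set C = 0.919 and solve for t:
e^(−t/τ) = (C − C_in)/(C₀ − C_in) = (0.919 − 1.01)/(0.187 − 1.01) = 0.11057
t = −τ ln(…) = 11.512 × 2.2021 = 25.350 min.

25.3 min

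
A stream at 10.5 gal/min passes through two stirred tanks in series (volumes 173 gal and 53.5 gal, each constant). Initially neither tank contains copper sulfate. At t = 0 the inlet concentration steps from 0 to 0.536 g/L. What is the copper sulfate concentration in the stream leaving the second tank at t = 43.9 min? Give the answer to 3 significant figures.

Time constants: τᵢ = Vᵢ/Q for each well-mixed tank.
τ₁ = 173/10.5 = 16.476 min; τ₂ = 53.5/10.5 = 5.0952 min.
Tank 1: C₁ = C_in(1 − e^(−t/τ₁)). Tank 2 (τ₁ ≠ τ₂): C₂ = C_in[1 − (τ₁ e^(−t/τ₁) − τ₂ e^(−t/τ₂))/(τ₁ − τ₂)].
At t = 43.9: e^(−t/τ₁) = 0.069638, e^(−t/τ₂) = 0.00018120.
C₂ = 0.536·[1 − (16.476·0.069638 − 5.0952·0.00018120)/(11.381)] = 0.536·0.89927 = 0.48201 g/L.

0.482 g/L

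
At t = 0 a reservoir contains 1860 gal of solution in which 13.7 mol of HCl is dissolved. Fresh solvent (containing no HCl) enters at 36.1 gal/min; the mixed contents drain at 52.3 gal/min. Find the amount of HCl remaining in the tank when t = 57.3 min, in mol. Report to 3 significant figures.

Total volume: dV/dt = Q_in − Q_out = -16.200 gal/min, so V(t) = 1860 − 16.200 t and V(57.3) = 931.74 gal.
Species balance (pure solvent in): dm/dt = −Q_out · m/V(t).
dm/m = −Q_out dt/(V₀ − 16.200 t); integrating gives ln(m/m₀) = −(Q_out/(Q_in−Q_out)) ln(V/V₀).
m = m₀ (V₀/V)^(Q_out/(Q_in−Q_out)) = 13.7 × (1860/931.74)^(-3.2284) = 1.4706 mol.

1.47 mol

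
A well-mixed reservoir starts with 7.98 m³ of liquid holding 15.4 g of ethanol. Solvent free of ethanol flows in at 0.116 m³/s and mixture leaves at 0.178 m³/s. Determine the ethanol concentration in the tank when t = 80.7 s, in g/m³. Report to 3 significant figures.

Total volume: dV/dt = Q_in − Q_out = -0.062000 m³/s, so V(t) = 7.98 − 0.062000 t and V(80.7) = 2.9766 m³.
No ethanol enters, so dm/dt = −Q_out · (m/V).
Separate: dm/m = −Q_out dt/V(t) ⇒ ln(m/m₀) = −(Q_out/(Q_in−Q_out)) ln(V/V₀).
m = m₀ (V₀/V)^(Q_out/(Q_in−Q_out)) = 15.4 × (7.98/2.9766)^(-2.8710) = 0.90769 g.
C = m/V = 0.90769/2.9766 = 0.30494 g/m³.

0.305 g/m³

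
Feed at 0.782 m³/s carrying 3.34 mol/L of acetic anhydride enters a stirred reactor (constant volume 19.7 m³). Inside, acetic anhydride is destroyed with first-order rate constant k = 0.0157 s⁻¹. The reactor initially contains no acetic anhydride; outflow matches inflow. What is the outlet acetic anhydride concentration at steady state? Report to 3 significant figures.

2.39 mol/L

Species balance: V dC/dt = Q C_in − Q C − k V C.
At steady state: 0 = Q C_in − (Q + kV) C_ss, so C_ss = Q C_in/(Q + kV).
C_ss = 0.782·3.34/(0.782 + 0.0157·19.7) = 2.6119/1.0913 = 2.3934 mol/L.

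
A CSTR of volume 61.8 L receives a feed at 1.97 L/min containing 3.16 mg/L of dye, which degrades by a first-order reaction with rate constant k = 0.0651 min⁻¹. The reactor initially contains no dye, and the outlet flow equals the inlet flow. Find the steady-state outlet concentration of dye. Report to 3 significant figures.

Accumulation = in − out − consumed: V dC/dt = Q C_in − Q C − k V C.
Steady state (dC/dt = 0): C_ss = Q C_in/(Q + kV) = C_in/(1 + kV/Q).
C_ss = 1.97·3.16/(1.97 + 0.0651·61.8) = 6.2252/5.9932 = 1.0387 mg/L.

1.04 mg/L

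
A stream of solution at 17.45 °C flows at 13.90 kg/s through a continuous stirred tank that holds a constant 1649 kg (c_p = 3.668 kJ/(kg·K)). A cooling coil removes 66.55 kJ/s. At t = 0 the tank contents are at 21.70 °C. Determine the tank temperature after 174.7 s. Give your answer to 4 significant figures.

Unsteady energy balance on the tank contents: M c_p dT/dt = ṁ c_p (T_in − T) − 66.55.
τ = M/ṁ = 118.633 s; T_ss = T_in − Q̇/(ṁ c_p) = 17.45 − 66.55/(13.90·3.668) = 16.1447 °C.
T approaches T_ss exponentially: T(t) = T_ss + (T₀ − T_ss) e^(−t/τ).
T(174.7) = 16.1447 + (5.55528)·e^(−174.7/118.633) = 16.1447 + (5.55528)·0.229327 = 17.4187 °C.

17.42 °C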